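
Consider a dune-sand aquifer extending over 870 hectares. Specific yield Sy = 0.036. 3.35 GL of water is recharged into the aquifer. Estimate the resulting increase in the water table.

A = 870 hectares = 8.7 × 10^6 m²
ΔV = 3.35 GL = 3.35 × 10^6 m³
Δh = ΔV / (Sy × A) = 3.35 × 10^6 m³ / (0.036 × 8.7 × 10^6 m²) = 10.7 m

Δh ≈ 10.7 m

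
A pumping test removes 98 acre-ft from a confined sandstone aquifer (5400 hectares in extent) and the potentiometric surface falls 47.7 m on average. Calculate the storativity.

A = 5400 hectares = 5.4 × 10^7 m²
ΔV = 98 acre-ft = 1.209 × 10^5 m³
S = ΔV / (A × Δh) = 1.209 × 10^5 m³ / (5.4 × 10^7 m² × 47.7 m) = 4.693 × 10^-5

S ≈ 4.7 × 10^-5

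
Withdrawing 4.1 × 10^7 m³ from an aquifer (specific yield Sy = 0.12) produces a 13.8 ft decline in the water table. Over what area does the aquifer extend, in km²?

A ≈ 81.2 km²

Δh = 13.8 ft = 4.206 m
A = ΔV / (Sy × Δh) = 4.1 × 10^7 / (0.12 × 4.206) = 8.123 × 10^7 m²
A = 8.123 × 10^7 m² = 81.23 km²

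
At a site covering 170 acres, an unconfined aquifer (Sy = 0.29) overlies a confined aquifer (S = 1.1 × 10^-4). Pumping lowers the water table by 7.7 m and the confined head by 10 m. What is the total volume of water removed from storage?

A = 170 acres = 6.88 × 10^5 m²
Unconfined: ΔV_u = Sy × A × Δh_u = 0.29 × 6.88 × 10^5 × 7.7 = 1.536 × 10^6 m³
Confined: ΔV_c = S × A × Δh_c = 1.1 × 10^-4 × 6.88 × 10^5 × 10 = 756.8 m³
Total ΔV = 1.536 × 10^6 + 756.8 = 1.537 × 10^6 m³

ΔV ≈ 1.54 × 10^6 m³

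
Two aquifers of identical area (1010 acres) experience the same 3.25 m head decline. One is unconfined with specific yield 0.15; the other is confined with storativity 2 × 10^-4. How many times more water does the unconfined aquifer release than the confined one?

A = 1010 acres = 4.087 × 10^6 m²
Unconfined: ΔV_u = Sy × A × Δh = 0.15 × 4.087 × 10^6 × 3.25 = 1.993 × 10^6 m³
Confined: ΔV_c = S × A × Δh = 2 × 10^-4 × 4.087 × 10^6 × 3.25 = 2657 m³
Ratio = ΔV_u / ΔV_c = Sy / S = 0.15 / 2 × 10^-4 = 750

ΔV_u / ΔV_c ≈ 750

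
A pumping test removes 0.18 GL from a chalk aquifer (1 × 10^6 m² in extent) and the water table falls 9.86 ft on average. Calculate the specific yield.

Δh = 9.86 ft = 3.005 m
ΔV = 0.18 GL = 1.8 × 10^5 m³
Sy = ΔV / (A × Δh) = 1.8 × 10^5 m³ / (1 × 10^6 m² × 3.005 m) = 0.05989

Sy ≈ 0.06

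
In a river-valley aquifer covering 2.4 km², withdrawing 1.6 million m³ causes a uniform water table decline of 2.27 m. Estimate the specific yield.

Sy ≈ 0.29

A = 2.4 km² = 2.4 × 10^6 m²
ΔV = 1.6 million m³ = 1.6 × 10^6 m³
Sy = ΔV / (A × Δh) = 1.6 × 10^6 m³ / (2.4 × 10^6 m² × 2.27 m) = 0.2937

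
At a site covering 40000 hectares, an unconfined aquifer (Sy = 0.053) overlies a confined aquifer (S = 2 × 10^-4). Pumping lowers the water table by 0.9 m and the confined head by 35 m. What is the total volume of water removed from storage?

ΔV ≈ 2.19 × 10^7 m³

A = 40000 hectares = 4 × 10^8 m²
Unconfined: ΔV_u = Sy × A × Δh_u = 0.053 × 4 × 10^8 × 0.9 = 1.908 × 10^7 m³
Confined: ΔV_c = S × A × Δh_c = 2 × 10^-4 × 4 × 10^8 × 35 = 2.8 × 10^6 m³
Total ΔV = 1.908 × 10^7 + 2.8 × 10^6 = 2.188 × 10^7 m³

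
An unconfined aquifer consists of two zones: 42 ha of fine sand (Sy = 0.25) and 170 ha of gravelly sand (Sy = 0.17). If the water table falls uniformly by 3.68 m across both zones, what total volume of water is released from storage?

ΔV ≈ 1.45 × 10^6 m³

A₁ = 42 ha = 4.2 × 10^5 m²; A₂ = 170 ha = 1.7 × 10^6 m²
ΔV₁ = 0.25 × 4.2 × 10^5 × 3.68 = 3.864 × 10^5 m³
ΔV₂ = 0.17 × 1.7 × 10^6 × 3.68 = 1.064 × 10^6 m³
ΔV = ΔV₁ + ΔV₂ = 1.45 × 10^6 m³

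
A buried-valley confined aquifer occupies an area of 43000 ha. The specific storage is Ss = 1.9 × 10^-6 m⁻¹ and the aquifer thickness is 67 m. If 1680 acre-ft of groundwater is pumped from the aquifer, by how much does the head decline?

S = Ss × b = 1.9 × 10^-6 m⁻¹ × 67 m = 1.273 × 10^-4
A = 43000 ha = 4.3 × 10^8 m²
ΔV = 1680 acre-ft = 2.072 × 10^6 m³
Δh = ΔV / (S × A) = 2.072 × 10^6 m³ / (1.273 × 10^-4 × 4.3 × 10^8 m²) = 37.86 m

Δh ≈ 37.9 m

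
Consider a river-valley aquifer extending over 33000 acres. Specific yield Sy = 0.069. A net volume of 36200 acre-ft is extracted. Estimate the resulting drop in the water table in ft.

Δh ≈ 15.9 ft

A = 33000 acres = 1.335 × 10^8 m²
ΔV = 36200 acre-ft = 4.465 × 10^7 m³
Δh = ΔV / (Sy × A) = 4.465 × 10^7 m³ / (0.069 × 1.335 × 10^8 m²) = 4.846 m
Δh = 4.846 m = 15.9 ft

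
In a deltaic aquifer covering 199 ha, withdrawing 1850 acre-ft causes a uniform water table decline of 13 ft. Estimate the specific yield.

Sy ≈ 0.29

A = 199 ha = 1.99 × 10^6 m²
Δh = 13 ft = 3.962 m
ΔV = 1850 acre-ft = 2.282 × 10^6 m³
Sy = ΔV / (A × Δh) = 2.282 × 10^6 m³ / (1.99 × 10^6 m² × 3.962 m) = 0.2894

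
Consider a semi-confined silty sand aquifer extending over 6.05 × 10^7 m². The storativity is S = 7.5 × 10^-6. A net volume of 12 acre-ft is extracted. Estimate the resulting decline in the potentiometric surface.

Δh ≈ 32.6 m

ΔV = 12 acre-ft = 14800 m³
Δh = ΔV / (S × A) = 14800 m³ / (7.5 × 10^-6 × 6.05 × 10^7 m²) = 32.62 m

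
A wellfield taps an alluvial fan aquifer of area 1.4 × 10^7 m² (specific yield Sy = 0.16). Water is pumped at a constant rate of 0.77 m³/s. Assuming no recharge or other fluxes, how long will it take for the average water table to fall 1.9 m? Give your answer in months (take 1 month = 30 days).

t ≈ 2.13 months

ΔV = Sy × A × Δh = 0.16 × 1.4 × 10^7 × 1.9 = 4.256 × 10^6 m³
Q = 0.77 m³/s = 66530 m³/d
t = ΔV / Q = 4.256 × 10^6 m³ / 66530 m³/d = 63.97 d
t = 63.97 d ≈ 2.132 months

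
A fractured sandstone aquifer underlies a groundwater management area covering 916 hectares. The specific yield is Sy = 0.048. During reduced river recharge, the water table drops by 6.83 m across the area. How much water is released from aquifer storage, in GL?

ΔV ≈ 3 GL

A = 916 hectares = 9.16 × 10^6 m²
ΔV = Sy × A × Δh = 0.048 × 9.16 × 10^6 m² × 6.83 m = 3.003 × 10^6 m³
ΔV = 3.003 × 10^6 m³ = 3.003 GL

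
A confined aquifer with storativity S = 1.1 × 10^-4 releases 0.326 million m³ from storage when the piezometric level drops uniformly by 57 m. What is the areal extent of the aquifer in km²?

ΔV = 0.326 million m³ = 3.26 × 10^5 m³
A = ΔV / (S × Δh) = 3.26 × 10^5 / (1.1 × 10^-4 × 57) = 5.199 × 10^7 m²
A = 5.199 × 10^7 m² = 51.99 km²

A ≈ 52 km²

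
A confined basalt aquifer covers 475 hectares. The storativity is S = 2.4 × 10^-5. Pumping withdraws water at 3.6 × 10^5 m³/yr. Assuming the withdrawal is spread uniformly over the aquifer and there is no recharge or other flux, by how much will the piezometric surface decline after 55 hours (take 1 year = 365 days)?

A = 475 hectares = 4.75 × 10^6 m²
Q = 3.6 × 10^5 m³/yr = 986.3 m³/d
t = 55 hours = 2.292 d
ΔV = Q × t = 986.3 m³/d × 2.292 d = 2260 m³
Δh = ΔV / (S × A) = 2260 / (2.4 × 10^-5 × 4.75 × 10^6) = 19.83 m

Δh ≈ 19.8 m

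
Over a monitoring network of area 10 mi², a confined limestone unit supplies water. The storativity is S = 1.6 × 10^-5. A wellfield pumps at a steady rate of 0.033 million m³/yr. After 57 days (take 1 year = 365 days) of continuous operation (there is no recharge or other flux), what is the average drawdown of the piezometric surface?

Δh ≈ 12.4 m

A = 10 mi² = 2.59 × 10^7 m²
Q = 0.033 million m³/yr = 90.41 m³/d
ΔV = Q × t = 90.41 m³/d × 57 d = 5153 m³
Δh = ΔV / (S × A) = 5153 / (1.6 × 10^-5 × 2.59 × 10^7) = 12.44 m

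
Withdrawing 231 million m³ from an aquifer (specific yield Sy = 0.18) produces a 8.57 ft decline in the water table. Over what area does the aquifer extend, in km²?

A ≈ 491 km²

Δh = 8.57 ft = 2.612 m
ΔV = 231 million m³ = 2.31 × 10^8 m³
A = ΔV / (Sy × Δh) = 2.31 × 10^8 / (0.18 × 2.612) = 4.913 × 10^8 m²
A = 4.913 × 10^8 m² = 491.3 km²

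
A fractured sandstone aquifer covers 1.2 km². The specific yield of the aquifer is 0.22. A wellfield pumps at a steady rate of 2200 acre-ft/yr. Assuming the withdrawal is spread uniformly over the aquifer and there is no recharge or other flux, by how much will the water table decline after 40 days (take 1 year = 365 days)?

A = 1.2 km² = 1.2 × 10^6 m²
Q = 2200 acre-ft/yr = 7435 m³/d
ΔV = Q × t = 7435 m³/d × 40 d = 2.974 × 10^5 m³
Δh = ΔV / (Sy × A) = 2.974 × 10^5 / (0.22 × 1.2 × 10^6) = 1.126 m

Δh ≈ 1.13 m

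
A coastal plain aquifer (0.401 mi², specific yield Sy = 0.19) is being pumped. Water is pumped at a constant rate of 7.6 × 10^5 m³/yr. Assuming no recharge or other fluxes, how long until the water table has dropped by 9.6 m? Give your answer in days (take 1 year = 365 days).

A = 0.401 mi² = 1.039 × 10^6 m²
ΔV = Sy × A × Δh = 0.19 × 1.039 × 10^6 × 9.6 = 1.894 × 10^6 m³
Q = 7.6 × 10^5 m³/yr = 2082 m³/d
t = ΔV / Q = 1.894 × 10^6 m³ / 2082 m³/d = 909.8 d

t ≈ 910 days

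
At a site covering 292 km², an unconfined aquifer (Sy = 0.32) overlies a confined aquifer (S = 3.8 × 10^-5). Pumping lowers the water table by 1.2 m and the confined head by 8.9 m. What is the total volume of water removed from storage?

ΔV ≈ 1.12 × 10^8 m³

A = 292 km² = 2.92 × 10^8 m²
Unconfined: ΔV_u = Sy × A × Δh_u = 0.32 × 2.92 × 10^8 × 1.2 = 1.121 × 10^8 m³
Confined: ΔV_c = S × A × Δh_c = 3.8 × 10^-5 × 2.92 × 10^8 × 8.9 = 98750 m³
Total ΔV = 1.121 × 10^8 + 98750 = 1.122 × 10^8 m³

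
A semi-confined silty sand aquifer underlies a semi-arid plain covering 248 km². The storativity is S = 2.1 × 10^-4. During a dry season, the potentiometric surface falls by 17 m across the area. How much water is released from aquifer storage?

A = 248 km² = 2.48 × 10^8 m²
ΔV = S × A × Δh = 2.1 × 10^-4 × 2.48 × 10^8 m² × 17 m = 8.854 × 10^5 m³

ΔV ≈ 8.85 × 10^5 m³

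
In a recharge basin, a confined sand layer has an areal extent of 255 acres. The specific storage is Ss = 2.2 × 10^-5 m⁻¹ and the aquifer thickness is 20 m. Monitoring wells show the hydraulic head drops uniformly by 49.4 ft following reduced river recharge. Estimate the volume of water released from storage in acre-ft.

ΔV ≈ 5.54 acre-ft

S = Ss × b = 2.2 × 10^-5 m⁻¹ × 20 m = 4.4 × 10^-4
A = 255 acres = 1.032 × 10^6 m²
Δh = 49.4 ft = 15.06 m
ΔV = S × A × Δh = 4.4 × 10^-4 × 1.032 × 10^6 m² × 15.06 m = 6837 m³
ΔV = 6837 m³ = 5.543 acre-ft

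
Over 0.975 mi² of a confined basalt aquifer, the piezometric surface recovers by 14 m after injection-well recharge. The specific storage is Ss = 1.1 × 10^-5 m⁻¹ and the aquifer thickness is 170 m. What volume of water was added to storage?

ΔV ≈ 66100 m³

S = Ss × b = 1.1 × 10^-5 m⁻¹ × 170 m = 1.87 × 10^-3
A = 0.975 mi² = 2.525 × 10^6 m²
ΔV = S × A × Δh = 0.00187 × 2.525 × 10^6 m² × 14 m = 66110 m³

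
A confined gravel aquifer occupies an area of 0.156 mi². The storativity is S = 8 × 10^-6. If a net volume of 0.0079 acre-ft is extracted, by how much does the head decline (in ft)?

A = 0.156 mi² = 4.04 × 10^5 m²
ΔV = 0.0079 acre-ft = 9.745 m³
Δh = ΔV / (S × A) = 9.745 m³ / (8 × 10^-6 × 4.04 × 10^5 m²) = 3.015 m
Δh = 3.015 m = 9.891 ft

Δh ≈ 9.89 ft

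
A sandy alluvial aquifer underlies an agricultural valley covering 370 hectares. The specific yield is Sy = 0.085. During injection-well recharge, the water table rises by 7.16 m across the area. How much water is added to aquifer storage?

ΔV ≈ 2.25 × 10^6 m³

A = 370 hectares = 3.7 × 10^6 m²
ΔV = Sy × A × Δh = 0.085 × 3.7 × 10^6 m² × 7.16 m = 2.252 × 10^6 m³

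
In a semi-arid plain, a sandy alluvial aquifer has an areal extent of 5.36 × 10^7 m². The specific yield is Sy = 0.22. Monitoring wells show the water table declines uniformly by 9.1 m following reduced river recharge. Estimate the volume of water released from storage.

ΔV = Sy × A × Δh = 0.22 × 5.36 × 10^7 m² × 9.1 m = 1.073 × 10^8 m³

ΔV ≈ 1.07 × 10^8 m³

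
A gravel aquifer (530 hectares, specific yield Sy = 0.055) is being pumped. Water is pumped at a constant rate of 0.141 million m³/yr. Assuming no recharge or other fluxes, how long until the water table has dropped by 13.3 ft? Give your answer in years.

t ≈ 8.38 years

A = 530 hectares = 5.3 × 10^6 m²
Δh = 13.3 ft = 4.054 m
ΔV = Sy × A × Δh = 0.055 × 5.3 × 10^6 × 4.054 = 1.182 × 10^6 m³
Q = 0.141 million m³/yr = 386.3 m³/d
t = ΔV / Q = 1.182 × 10^6 m³ / 386.3 m³/d = 3059 d
t = 3059 d ≈ 8.381 years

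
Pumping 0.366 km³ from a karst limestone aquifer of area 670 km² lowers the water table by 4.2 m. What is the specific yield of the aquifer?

Sy ≈ 0.13

A = 670 km² = 6.7 × 10^8 m²
ΔV = 0.366 km³ = 3.66 × 10^8 m³
Sy = ΔV / (A × Δh) = 3.66 × 10^8 m³ / (6.7 × 10^8 m² × 4.2 m) = 0.1301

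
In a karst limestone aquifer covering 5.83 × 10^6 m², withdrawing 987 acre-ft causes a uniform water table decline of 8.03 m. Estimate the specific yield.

Sy ≈ 0.026

ΔV = 987 acre-ft = 1.217 × 10^6 m³
Sy = ΔV / (A × Δh) = 1.217 × 10^6 m³ / (5.83 × 10^6 m² × 8.03 m) = 0.02601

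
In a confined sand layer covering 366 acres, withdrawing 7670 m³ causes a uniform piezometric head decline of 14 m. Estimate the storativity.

A = 366 acres = 1.481 × 10^6 m²
S = ΔV / (A × Δh) = 7670 m³ / (1.481 × 10^6 m² × 14 m) = 3.699 × 10^-4

S ≈ 3.7 × 10^-4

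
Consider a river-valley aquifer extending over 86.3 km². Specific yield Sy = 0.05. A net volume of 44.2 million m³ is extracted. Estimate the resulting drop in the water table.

Δh ≈ 10.2 m

A = 86.3 km² = 8.63 × 10^7 m²
ΔV = 44.2 million m³ = 4.42 × 10^7 m³
Δh = ΔV / (Sy × A) = 4.42 × 10^7 m³ / (0.05 × 8.63 × 10^7 m²) = 10.24 m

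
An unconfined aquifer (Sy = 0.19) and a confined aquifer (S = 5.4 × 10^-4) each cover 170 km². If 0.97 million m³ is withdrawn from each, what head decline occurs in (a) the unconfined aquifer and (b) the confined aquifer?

A = 170 km² = 1.7 × 10^8 m²
ΔV = 0.97 million m³ = 9.7 × 10^5 m³
Unconfined: Δh_u = ΔV/(Sy·A) = 9.7 × 10^5/(0.19 × 1.7 × 10^8) = 0.03003 m
Confined: Δh_c = ΔV/(S·A) = 9.7 × 10^5/(5.4 × 10^-4 × 1.7 × 10^8) = 10.57 m

Δh_u ≈ 0.03 m; Δh_c ≈ 10.6 m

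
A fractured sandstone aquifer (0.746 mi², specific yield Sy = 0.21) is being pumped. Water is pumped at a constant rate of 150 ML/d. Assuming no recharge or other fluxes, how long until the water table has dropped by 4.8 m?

t ≈ 13 days

A = 0.746 mi² = 1.932 × 10^6 m²
ΔV = Sy × A × Δh = 0.21 × 1.932 × 10^6 × 4.8 = 1.948 × 10^6 m³
Q = 150 ML/d = 1.5 × 10^5 m³/d
t = ΔV / Q = 1.948 × 10^6 m³ / 1.5 × 10^5 m³/d = 12.98 d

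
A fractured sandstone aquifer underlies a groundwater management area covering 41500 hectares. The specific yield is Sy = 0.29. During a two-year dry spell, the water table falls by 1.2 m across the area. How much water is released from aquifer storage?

ΔV ≈ 1.44 × 10^8 m³

A = 41500 hectares = 4.15 × 10^8 m²
ΔV = Sy × A × Δh = 0.29 × 4.15 × 10^8 m² × 1.2 m = 1.444 × 10^8 m³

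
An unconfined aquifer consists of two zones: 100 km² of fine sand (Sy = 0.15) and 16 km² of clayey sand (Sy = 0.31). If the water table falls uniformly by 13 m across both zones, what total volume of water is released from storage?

A₁ = 100 km² = 1 × 10^8 m²; A₂ = 16 km² = 1.6 × 10^7 m²
ΔV₁ = 0.15 × 1 × 10^8 × 13 = 1.95 × 10^8 m³
ΔV₂ = 0.31 × 1.6 × 10^7 × 13 = 6.448 × 10^7 m³
ΔV = ΔV₁ + ΔV₂ = 2.595 × 10^8 m³

ΔV ≈ 2.59 × 10^8 m³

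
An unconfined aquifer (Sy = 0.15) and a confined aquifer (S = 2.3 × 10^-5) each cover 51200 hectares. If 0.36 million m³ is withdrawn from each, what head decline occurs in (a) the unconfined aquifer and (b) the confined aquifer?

A = 51200 hectares = 5.12 × 10^8 m²
ΔV = 0.36 million m³ = 3.6 × 10^5 m³
Unconfined: Δh_u = ΔV/(Sy·A) = 3.6 × 10^5/(0.15 × 5.12 × 10^8) = 0.004687 m
Confined: Δh_c = ΔV/(S·A) = 3.6 × 10^5/(2.3 × 10^-5 × 5.12 × 10^8) = 30.57 m

Δh_u ≈ 0.00469 m; Δh_c ≈ 30.6 m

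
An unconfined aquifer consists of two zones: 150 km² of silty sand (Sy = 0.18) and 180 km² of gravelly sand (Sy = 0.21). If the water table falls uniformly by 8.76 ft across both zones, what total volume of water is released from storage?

A₁ = 150 km² = 1.5 × 10^8 m²; A₂ = 180 km² = 1.8 × 10^8 m²
Δh = 8.76 ft = 2.67 m
ΔV₁ = 0.18 × 1.5 × 10^8 × 2.67 = 7.209 × 10^7 m³
ΔV₂ = 0.21 × 1.8 × 10^8 × 2.67 = 1.009 × 10^8 m³
ΔV = ΔV₁ + ΔV₂ = 1.73 × 10^8 m³

ΔV ≈ 1.73 × 10^8 m³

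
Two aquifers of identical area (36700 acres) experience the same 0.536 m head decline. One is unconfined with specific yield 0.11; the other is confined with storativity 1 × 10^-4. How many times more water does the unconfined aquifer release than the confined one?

A = 36700 acres = 1.485 × 10^8 m²
Unconfined: ΔV_u = Sy × A × Δh = 0.11 × 1.485 × 10^8 × 0.536 = 8.757 × 10^6 m³
Confined: ΔV_c = S × A × Δh = 1 × 10^-4 × 1.485 × 10^8 × 0.536 = 7961 m³
Ratio = ΔV_u / ΔV_c = Sy / S = 0.11 / 1 × 10^-4 = 1100

ΔV_u / ΔV_c ≈ 1100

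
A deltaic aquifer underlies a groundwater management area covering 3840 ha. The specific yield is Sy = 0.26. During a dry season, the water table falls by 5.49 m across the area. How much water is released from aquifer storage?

ΔV ≈ 5.48 × 10^7 m³

A = 3840 ha = 3.84 × 10^7 m²
ΔV = Sy × A × Δh = 0.26 × 3.84 × 10^7 m² × 5.49 m = 5.481 × 10^7 m³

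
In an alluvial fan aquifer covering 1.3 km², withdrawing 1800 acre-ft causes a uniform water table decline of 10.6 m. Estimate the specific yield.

Sy ≈ 0.16

A = 1.3 km² = 1.3 × 10^6 m²
ΔV = 1800 acre-ft = 2.22 × 10^6 m³
Sy = ΔV / (A × Δh) = 2.22 × 10^6 m³ / (1.3 × 10^6 m² × 10.6 m) = 0.1611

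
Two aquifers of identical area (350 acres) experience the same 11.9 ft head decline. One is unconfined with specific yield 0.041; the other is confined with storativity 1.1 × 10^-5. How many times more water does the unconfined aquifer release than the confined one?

ΔV_u / ΔV_c ≈ 3730

A = 350 acres = 1.416 × 10^6 m²
Δh = 11.9 ft = 3.627 m
Unconfined: ΔV_u = Sy × A × Δh = 0.041 × 1.416 × 10^6 × 3.627 = 2.106 × 10^5 m³
Confined: ΔV_c = S × A × Δh = 1.1 × 10^-5 × 1.416 × 10^6 × 3.627 = 56.51 m³
Ratio = ΔV_u / ΔV_c = Sy / S = 0.041 / 1.1 × 10^-5 = 3727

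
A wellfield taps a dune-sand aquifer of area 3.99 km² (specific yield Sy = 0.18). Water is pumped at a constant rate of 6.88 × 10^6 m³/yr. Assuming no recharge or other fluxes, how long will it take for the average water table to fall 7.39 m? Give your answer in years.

t ≈ 0.771 years

A = 3.99 km² = 3.99 × 10^6 m²
ΔV = Sy × A × Δh = 0.18 × 3.99 × 10^6 × 7.39 = 5.307 × 10^6 m³
Q = 6.88 × 10^6 m³/yr = 18850 m³/d
t = ΔV / Q = 5.307 × 10^6 m³ / 18850 m³/d = 281.6 d
t = 281.6 d ≈ 0.7714 years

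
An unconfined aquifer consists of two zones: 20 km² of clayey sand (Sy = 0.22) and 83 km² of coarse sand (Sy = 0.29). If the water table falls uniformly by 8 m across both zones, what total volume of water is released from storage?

A₁ = 20 km² = 2 × 10^7 m²; A₂ = 83 km² = 8.3 × 10^7 m²
ΔV₁ = 0.22 × 2 × 10^7 × 8 = 3.52 × 10^7 m³
ΔV₂ = 0.29 × 8.3 × 10^7 × 8 = 1.926 × 10^8 m³
ΔV = ΔV₁ + ΔV₂ = 2.278 × 10^8 m³

ΔV ≈ 2.28 × 10^8 m³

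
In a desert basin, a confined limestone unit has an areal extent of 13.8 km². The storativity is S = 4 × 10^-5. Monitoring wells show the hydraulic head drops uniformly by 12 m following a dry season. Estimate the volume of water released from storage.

A = 13.8 km² = 1.38 × 10^7 m²
ΔV = S × A × Δh = 4 × 10^-5 × 1.38 × 10^7 m² × 12 m = 6624 m³

ΔV ≈ 6620 m³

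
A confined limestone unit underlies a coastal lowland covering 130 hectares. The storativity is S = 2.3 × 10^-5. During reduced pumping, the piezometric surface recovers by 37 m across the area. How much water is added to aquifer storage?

A = 130 hectares = 1.3 × 10^6 m²
ΔV = S × A × Δh = 2.3 × 10^-5 × 1.3 × 10^6 m² × 37 m = 1106 m³

ΔV ≈ 1110 m³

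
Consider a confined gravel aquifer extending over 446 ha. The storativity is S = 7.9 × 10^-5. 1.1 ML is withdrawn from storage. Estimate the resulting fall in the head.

Δh ≈ 3.12 m

A = 446 ha = 4.46 × 10^6 m²
ΔV = 1.1 ML = 1100 m³
Δh = ΔV / (S × A) = 1100 m³ / (7.9 × 10^-5 × 4.46 × 10^6 m²) = 3.122 m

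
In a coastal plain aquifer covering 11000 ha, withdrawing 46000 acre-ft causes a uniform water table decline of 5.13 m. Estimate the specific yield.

Sy ≈ 0.1

A = 11000 ha = 1.1 × 10^8 m²
ΔV = 46000 acre-ft = 5.674 × 10^7 m³
Sy = ΔV / (A × Δh) = 5.674 × 10^7 m³ / (1.1 × 10^8 m² × 5.13 m) = 0.1005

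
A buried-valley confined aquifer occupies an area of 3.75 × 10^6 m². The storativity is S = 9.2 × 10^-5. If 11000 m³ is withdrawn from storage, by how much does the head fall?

Δh ≈ 31.9 m

Δh = ΔV / (S × A) = 11000 m³ / (9.2 × 10^-5 × 3.75 × 10^6 m²) = 31.88 m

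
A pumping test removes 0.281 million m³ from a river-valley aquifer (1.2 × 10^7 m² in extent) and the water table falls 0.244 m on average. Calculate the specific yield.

Sy ≈ 0.096

ΔV = 0.281 million m³ = 2.81 × 10^5 m³
Sy = ΔV / (A × Δh) = 2.81 × 10^5 m³ / (1.2 × 10^7 m² × 0.244 m) = 0.09597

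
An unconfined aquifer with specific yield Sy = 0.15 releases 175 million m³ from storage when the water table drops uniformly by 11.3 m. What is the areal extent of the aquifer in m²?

ΔV = 175 million m³ = 1.75 × 10^8 m³
A = ΔV / (Sy × Δh) = 1.75 × 10^8 / (0.15 × 11.3) = 1.032 × 10^8 m²

A ≈ 1.03 × 10^8 m²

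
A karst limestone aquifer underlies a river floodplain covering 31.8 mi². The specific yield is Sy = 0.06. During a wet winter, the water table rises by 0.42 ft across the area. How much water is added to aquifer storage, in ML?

ΔV ≈ 633 ML

A = 31.8 mi² = 8.236 × 10^7 m²
Δh = 0.42 ft = 0.128 m
ΔV = Sy × A × Δh = 0.06 × 8.236 × 10^7 m² × 0.128 m = 6.326 × 10^5 m³
ΔV = 6.326 × 10^5 m³ = 632.6 ML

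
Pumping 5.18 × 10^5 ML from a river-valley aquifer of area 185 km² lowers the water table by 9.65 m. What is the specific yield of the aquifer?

A = 185 km² = 1.85 × 10^8 m²
ΔV = 5.18 × 10^5 ML = 5.18 × 10^8 m³
Sy = ΔV / (A × Δh) = 5.18 × 10^8 m³ / (1.85 × 10^8 m² × 9.65 m) = 0.2902

Sy ≈ 0.29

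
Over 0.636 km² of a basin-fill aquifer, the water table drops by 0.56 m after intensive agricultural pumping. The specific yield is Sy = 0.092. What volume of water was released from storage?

A = 0.636 km² = 6.36 × 10^5 m²
ΔV = Sy × A × Δh = 0.092 × 6.36 × 10^5 m² × 0.56 m = 32770 m³

ΔV ≈ 32800 m³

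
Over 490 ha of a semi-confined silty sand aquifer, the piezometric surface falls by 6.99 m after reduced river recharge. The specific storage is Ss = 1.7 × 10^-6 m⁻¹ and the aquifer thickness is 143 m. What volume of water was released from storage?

ΔV ≈ 8330 m³

S = Ss × b = 1.7 × 10^-6 m⁻¹ × 143 m = 2.431 × 10^-4
A = 490 ha = 4.9 × 10^6 m²
ΔV = S × A × Δh = 2.431 × 10^-4 × 4.9 × 10^6 m² × 6.99 m = 8326 m³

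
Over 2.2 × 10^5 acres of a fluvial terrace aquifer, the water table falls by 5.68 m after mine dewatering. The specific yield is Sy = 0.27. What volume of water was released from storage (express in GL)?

A = 2.2 × 10^5 acres = 8.903 × 10^8 m²
ΔV = Sy × A × Δh = 0.27 × 8.903 × 10^8 m² × 5.68 m = 1.365 × 10^9 m³
ΔV = 1.365 × 10^9 m³ = 1365 GL

ΔV ≈ 1370 GL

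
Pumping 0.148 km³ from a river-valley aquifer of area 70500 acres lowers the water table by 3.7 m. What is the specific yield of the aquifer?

A = 70500 acres = 2.853 × 10^8 m²
ΔV = 0.148 km³ = 1.48 × 10^8 m³
Sy = ΔV / (A × Δh) = 1.48 × 10^8 m³ / (2.853 × 10^8 m² × 3.7 m) = 0.1402

Sy ≈ 0.14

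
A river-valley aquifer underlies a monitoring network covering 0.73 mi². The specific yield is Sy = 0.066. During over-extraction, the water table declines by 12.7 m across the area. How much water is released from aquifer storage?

A = 0.73 mi² = 1.891 × 10^6 m²
ΔV = Sy × A × Δh = 0.066 × 1.891 × 10^6 m² × 12.7 m = 1.585 × 10^6 m³

ΔV ≈ 1.58 × 10^6 m³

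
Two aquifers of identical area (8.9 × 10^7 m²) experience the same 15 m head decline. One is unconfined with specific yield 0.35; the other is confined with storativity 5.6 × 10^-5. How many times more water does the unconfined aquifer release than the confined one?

Unconfined: ΔV_u = Sy × A × Δh = 0.35 × 8.9 × 10^7 × 15 = 4.672 × 10^8 m³
Confined: ΔV_c = S × A × Δh = 5.6 × 10^-5 × 8.9 × 10^7 × 15 = 74760 m³
Ratio = ΔV_u / ΔV_c = Sy / S = 0.35 / 5.6 × 10^-5 = 6250

ΔV_u / ΔV_c ≈ 6250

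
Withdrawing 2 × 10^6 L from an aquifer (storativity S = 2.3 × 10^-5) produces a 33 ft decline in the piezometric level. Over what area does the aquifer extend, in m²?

Δh = 33 ft = 10.06 m
ΔV = 2 × 10^6 L = 2000 m³
A = ΔV / (S × Δh) = 2000 / (2.3 × 10^-5 × 10.06) = 8.645 × 10^6 m²

A ≈ 8.65 × 10^6 m²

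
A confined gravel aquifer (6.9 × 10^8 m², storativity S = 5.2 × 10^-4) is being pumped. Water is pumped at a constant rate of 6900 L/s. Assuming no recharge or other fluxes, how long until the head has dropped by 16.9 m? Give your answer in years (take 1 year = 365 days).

ΔV = S × A × Δh = 5.2 × 10^-4 × 6.9 × 10^8 × 16.9 = 6.064 × 10^6 m³
Q = 6900 L/s = 5.962 × 10^5 m³/d
t = ΔV / Q = 6.064 × 10^6 m³ / 5.962 × 10^5 m³/d = 10.17 d
t = 10.17 d ≈ 0.02787 years

t ≈ 0.0279 years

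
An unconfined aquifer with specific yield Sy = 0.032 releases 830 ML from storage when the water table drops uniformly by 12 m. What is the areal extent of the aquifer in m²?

A ≈ 2.16 × 10^6 m²

ΔV = 830 ML = 8.3 × 10^5 m³
A = ΔV / (Sy × Δh) = 8.3 × 10^5 / (0.032 × 12) = 2.161 × 10^6 m²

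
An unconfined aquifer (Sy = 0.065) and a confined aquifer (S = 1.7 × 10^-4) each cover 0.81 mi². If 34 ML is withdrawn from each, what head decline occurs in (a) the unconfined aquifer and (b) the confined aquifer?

Δh_u ≈ 0.249 m; Δh_c ≈ 95.3 m

A = 0.81 mi² = 2.098 × 10^6 m²
ΔV = 34 ML = 34000 m³
Unconfined: Δh_u = ΔV/(Sy·A) = 34000/(0.065 × 2.098 × 10^6) = 0.2493 m
Confined: Δh_c = ΔV/(S·A) = 34000/(1.7 × 10^-4 × 2.098 × 10^6) = 95.33 m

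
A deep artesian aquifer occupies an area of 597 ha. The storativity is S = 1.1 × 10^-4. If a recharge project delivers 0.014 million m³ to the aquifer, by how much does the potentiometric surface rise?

Δh ≈ 21.3 m

A = 597 ha = 5.97 × 10^6 m²
ΔV = 0.014 million m³ = 14000 m³
Δh = ΔV / (S × A) = 14000 m³ / (1.1 × 10^-4 × 5.97 × 10^6 m²) = 21.32 m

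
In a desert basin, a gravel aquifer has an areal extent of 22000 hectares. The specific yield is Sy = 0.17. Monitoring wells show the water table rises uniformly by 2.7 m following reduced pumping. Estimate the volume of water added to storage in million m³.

ΔV ≈ 101 million m³

A = 22000 hectares = 2.2 × 10^8 m²
ΔV = Sy × A × Δh = 0.17 × 2.2 × 10^8 m² × 2.7 m = 1.01 × 10^8 m³
ΔV = 1.01 × 10^8 m³ = 101 million m³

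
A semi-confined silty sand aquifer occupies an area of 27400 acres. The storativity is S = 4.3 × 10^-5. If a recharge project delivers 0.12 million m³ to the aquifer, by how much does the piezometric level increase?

A = 27400 acres = 1.109 × 10^8 m²
ΔV = 0.12 million m³ = 1.2 × 10^5 m³
Δh = ΔV / (S × A) = 1.2 × 10^5 m³ / (4.3 × 10^-5 × 1.109 × 10^8 m²) = 25.17 m

Δh ≈ 25.2 m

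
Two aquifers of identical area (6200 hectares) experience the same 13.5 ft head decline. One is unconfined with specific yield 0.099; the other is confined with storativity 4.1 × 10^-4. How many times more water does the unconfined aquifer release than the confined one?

ΔV_u / ΔV_c ≈ 241

A = 6200 hectares = 6.2 × 10^7 m²
Δh = 13.5 ft = 4.115 m
Unconfined: ΔV_u = Sy × A × Δh = 0.099 × 6.2 × 10^7 × 4.115 = 2.526 × 10^7 m³
Confined: ΔV_c = S × A × Δh = 4.1 × 10^-4 × 6.2 × 10^7 × 4.115 = 1.046 × 10^5 m³
Ratio = ΔV_u / ΔV_c = Sy / S = 0.099 / 4.1 × 10^-4 = 241.5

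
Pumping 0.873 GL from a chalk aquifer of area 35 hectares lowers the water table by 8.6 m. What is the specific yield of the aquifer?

Sy ≈ 0.29

A = 35 hectares = 3.5 × 10^5 m²
ΔV = 0.873 GL = 8.73 × 10^5 m³
Sy = ΔV / (A × Δh) = 8.73 × 10^5 m³ / (3.5 × 10^5 m² × 8.6 m) = 0.29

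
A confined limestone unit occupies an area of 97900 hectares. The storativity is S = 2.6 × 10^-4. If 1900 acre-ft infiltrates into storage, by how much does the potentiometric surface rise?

A = 97900 hectares = 9.79 × 10^8 m²
ΔV = 1900 acre-ft = 2.344 × 10^6 m³
Δh = ΔV / (S × A) = 2.344 × 10^6 m³ / (2.6 × 10^-4 × 9.79 × 10^8 m²) = 9.207 m

Δh ≈ 9.21 m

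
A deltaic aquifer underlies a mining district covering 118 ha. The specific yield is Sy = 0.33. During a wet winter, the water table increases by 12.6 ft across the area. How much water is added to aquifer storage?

ΔV ≈ 1.5 × 10^6 m³

A = 118 ha = 1.18 × 10^6 m²
Δh = 12.6 ft = 3.84 m
ΔV = Sy × A × Δh = 0.33 × 1.18 × 10^6 m² × 3.84 m = 1.495 × 10^6 m³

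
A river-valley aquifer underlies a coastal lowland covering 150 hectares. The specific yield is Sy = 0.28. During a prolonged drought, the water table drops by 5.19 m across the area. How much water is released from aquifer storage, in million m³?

ΔV ≈ 2.18 million m³

A = 150 hectares = 1.5 × 10^6 m²
ΔV = Sy × A × Δh = 0.28 × 1.5 × 10^6 m² × 5.19 m = 2.18 × 10^6 m³
ΔV = 2.18 × 10^6 m³ = 2.18 million m³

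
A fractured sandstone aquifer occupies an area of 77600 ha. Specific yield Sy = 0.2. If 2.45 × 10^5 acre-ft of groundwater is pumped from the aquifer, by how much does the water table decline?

A = 77600 ha = 7.76 × 10^8 m²
ΔV = 2.45 × 10^5 acre-ft = 3.022 × 10^8 m³
Δh = ΔV / (Sy × A) = 3.022 × 10^8 m³ / (0.2 × 7.76 × 10^8 m²) = 1.947 m

Δh ≈ 1.95 m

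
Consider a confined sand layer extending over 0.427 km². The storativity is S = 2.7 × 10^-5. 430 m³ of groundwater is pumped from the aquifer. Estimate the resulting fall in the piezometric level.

A = 0.427 km² = 4.27 × 10^5 m²
Δh = ΔV / (S × A) = 430 m³ / (2.7 × 10^-5 × 4.27 × 10^5 m²) = 37.3 m

Δh ≈ 37.3 m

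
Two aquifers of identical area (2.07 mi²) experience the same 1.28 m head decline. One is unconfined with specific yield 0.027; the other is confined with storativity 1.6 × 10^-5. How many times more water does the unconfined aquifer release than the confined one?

A = 2.07 mi² = 5.361 × 10^6 m²
Unconfined: ΔV_u = Sy × A × Δh = 0.027 × 5.361 × 10^6 × 1.28 = 1.853 × 10^5 m³
Confined: ΔV_c = S × A × Δh = 1.6 × 10^-5 × 5.361 × 10^6 × 1.28 = 109.8 m³
Ratio = ΔV_u / ΔV_c = Sy / S = 0.027 / 1.6 × 10^-5 = 1688

ΔV_u / ΔV_c ≈ 1690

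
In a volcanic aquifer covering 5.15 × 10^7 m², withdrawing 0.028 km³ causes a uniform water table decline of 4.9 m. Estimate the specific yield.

Sy ≈ 0.11

ΔV = 0.028 km³ = 2.8 × 10^7 m³
Sy = ΔV / (A × Δh) = 2.8 × 10^7 m³ / (5.15 × 10^7 m² × 4.9 m) = 0.111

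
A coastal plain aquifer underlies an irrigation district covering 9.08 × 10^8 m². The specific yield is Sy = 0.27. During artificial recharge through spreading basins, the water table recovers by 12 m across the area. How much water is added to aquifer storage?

ΔV = Sy × A × Δh = 0.27 × 9.08 × 10^8 m² × 12 m = 2.942 × 10^9 m³

ΔV ≈ 2.94 × 10^9 m³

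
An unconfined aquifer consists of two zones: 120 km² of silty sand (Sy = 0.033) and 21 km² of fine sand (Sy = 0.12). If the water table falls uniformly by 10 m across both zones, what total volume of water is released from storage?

A₁ = 120 km² = 1.2 × 10^8 m²; A₂ = 21 km² = 2.1 × 10^7 m²
ΔV₁ = 0.033 × 1.2 × 10^8 × 10 = 3.96 × 10^7 m³
ΔV₂ = 0.12 × 2.1 × 10^7 × 10 = 2.52 × 10^7 m³
ΔV = ΔV₁ + ΔV₂ = 6.48 × 10^7 m³

ΔV ≈ 6.48 × 10^7 m³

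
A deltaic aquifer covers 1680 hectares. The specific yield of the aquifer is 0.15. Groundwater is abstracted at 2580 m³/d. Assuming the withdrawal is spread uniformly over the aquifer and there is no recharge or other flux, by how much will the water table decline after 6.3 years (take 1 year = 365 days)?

A = 1680 hectares = 1.68 × 10^7 m²
t = 6.3 years = 2300 d
ΔV = Q × t = 2580 m³/d × 2300 d = 5.933 × 10^6 m³
Δh = ΔV / (Sy × A) = 5.933 × 10^6 / (0.15 × 1.68 × 10^7) = 2.354 m

Δh ≈ 2.35 m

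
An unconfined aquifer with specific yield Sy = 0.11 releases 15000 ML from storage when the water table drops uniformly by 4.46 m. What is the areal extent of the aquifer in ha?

A ≈ 3060 ha

ΔV = 15000 ML = 1.5 × 10^7 m³
A = ΔV / (Sy × Δh) = 1.5 × 10^7 / (0.11 × 4.46) = 3.057 × 10^7 m²
A = 3.057 × 10^7 m² = 3057 ha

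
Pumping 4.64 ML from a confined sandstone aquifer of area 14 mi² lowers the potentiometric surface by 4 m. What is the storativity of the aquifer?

A = 14 mi² = 3.626 × 10^7 m²
ΔV = 4.64 ML = 4640 m³
S = ΔV / (A × Δh) = 4640 m³ / (3.626 × 10^7 m² × 4 m) = 3.199 × 10^-5

S ≈ 3.2 × 10^-5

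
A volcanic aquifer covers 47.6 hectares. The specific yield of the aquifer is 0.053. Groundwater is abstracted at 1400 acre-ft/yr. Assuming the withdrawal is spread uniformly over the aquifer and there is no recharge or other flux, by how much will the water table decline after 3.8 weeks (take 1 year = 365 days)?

Δh ≈ 4.99 m

A = 47.6 hectares = 4.76 × 10^5 m²
Q = 1400 acre-ft/yr = 4731 m³/d
t = 3.8 weeks = 26.6 d
ΔV = Q × t = 4731 m³/d × 26.6 d = 1.258 × 10^5 m³
Δh = ΔV / (Sy × A) = 1.258 × 10^5 / (0.053 × 4.76 × 10^5) = 4.988 m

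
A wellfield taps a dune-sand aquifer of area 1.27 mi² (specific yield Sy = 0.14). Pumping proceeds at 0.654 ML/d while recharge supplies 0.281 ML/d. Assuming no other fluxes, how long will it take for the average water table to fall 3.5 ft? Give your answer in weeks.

t ≈ 188 weeks

A = 1.27 mi² = 3.289 × 10^6 m²
Δh = 3.5 ft = 1.067 m
ΔV = Sy × A × Δh = 0.14 × 3.289 × 10^6 × 1.067 = 4.913 × 10^5 m³
Net withdrawal = 0.654 − 0.281 = 0.373 ML/d = 373 m³/d
t = ΔV / Q = 4.913 × 10^5 m³ / 373 m³/d = 1317 d
t = 1317 d ≈ 188.2 weeks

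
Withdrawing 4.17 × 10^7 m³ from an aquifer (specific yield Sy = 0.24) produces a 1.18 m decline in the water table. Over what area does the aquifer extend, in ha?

A ≈ 14700 ha

A = ΔV / (Sy × Δh) = 4.17 × 10^7 / (0.24 × 1.18) = 1.472 × 10^8 m²
A = 1.472 × 10^8 m² = 14720 ha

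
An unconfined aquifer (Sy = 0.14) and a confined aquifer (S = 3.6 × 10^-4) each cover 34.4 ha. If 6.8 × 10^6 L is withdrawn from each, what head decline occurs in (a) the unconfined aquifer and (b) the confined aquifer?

A = 34.4 ha = 3.44 × 10^5 m²
ΔV = 6.8 × 10^6 L = 6800 m³
Unconfined: Δh_u = ΔV/(Sy·A) = 6800/(0.14 × 3.44 × 10^5) = 0.1412 m
Confined: Δh_c = ΔV/(S·A) = 6800/(3.6 × 10^-4 × 3.44 × 10^5) = 54.91 m

Δh_u ≈ 0.141 m; Δh_c ≈ 54.9 m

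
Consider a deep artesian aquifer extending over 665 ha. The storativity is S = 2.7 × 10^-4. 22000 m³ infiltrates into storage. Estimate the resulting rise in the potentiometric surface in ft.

Δh ≈ 40.2 ft

A = 665 ha = 6.65 × 10^6 m²
Δh = ΔV / (S × A) = 22000 m³ / (2.7 × 10^-4 × 6.65 × 10^6 m²) = 12.25 m
Δh = 12.25 m = 40.2 ft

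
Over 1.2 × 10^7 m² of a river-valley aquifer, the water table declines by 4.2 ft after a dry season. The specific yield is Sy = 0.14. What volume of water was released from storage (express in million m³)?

Δh = 4.2 ft = 1.28 m
ΔV = Sy × A × Δh = 0.14 × 1.2 × 10^7 m² × 1.28 m = 2.151 × 10^6 m³
ΔV = 2.151 × 10^6 m³ = 2.151 million m³

ΔV ≈ 2.15 million m³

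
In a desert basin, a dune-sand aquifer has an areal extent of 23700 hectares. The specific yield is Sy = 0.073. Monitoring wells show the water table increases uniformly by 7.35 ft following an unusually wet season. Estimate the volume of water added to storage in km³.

ΔV ≈ 0.0388 km³

A = 23700 hectares = 2.37 × 10^8 m²
Δh = 7.35 ft = 2.24 m
ΔV = Sy × A × Δh = 0.073 × 2.37 × 10^8 m² × 2.24 m = 3.876 × 10^7 m³
ΔV = 3.876 × 10^7 m³ = 0.03876 km³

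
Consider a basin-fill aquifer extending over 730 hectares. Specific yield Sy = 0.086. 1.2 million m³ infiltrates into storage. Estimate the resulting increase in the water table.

Δh ≈ 1.91 m

A = 730 hectares = 7.3 × 10^6 m²
ΔV = 1.2 million m³ = 1.2 × 10^6 m³
Δh = ΔV / (Sy × A) = 1.2 × 10^6 m³ / (0.086 × 7.3 × 10^6 m²) = 1.911 m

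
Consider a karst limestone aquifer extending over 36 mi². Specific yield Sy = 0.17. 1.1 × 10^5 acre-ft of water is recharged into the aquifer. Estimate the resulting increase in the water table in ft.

Δh ≈ 28.1 ft

A = 36 mi² = 9.324 × 10^7 m²
ΔV = 1.1 × 10^5 acre-ft = 1.357 × 10^8 m³
Δh = ΔV / (Sy × A) = 1.357 × 10^8 m³ / (0.17 × 9.324 × 10^7 m²) = 8.56 m
Δh = 8.56 m = 28.08 ft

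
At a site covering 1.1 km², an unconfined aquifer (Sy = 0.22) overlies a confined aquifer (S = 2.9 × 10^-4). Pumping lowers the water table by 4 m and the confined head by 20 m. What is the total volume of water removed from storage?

A = 1.1 km² = 1.1 × 10^6 m²
Unconfined: ΔV_u = Sy × A × Δh_u = 0.22 × 1.1 × 10^6 × 4 = 9.68 × 10^5 m³
Confined: ΔV_c = S × A × Δh_c = 2.9 × 10^-4 × 1.1 × 10^6 × 20 = 6380 m³
Total ΔV = 9.68 × 10^5 + 6380 = 9.744 × 10^5 m³

ΔV ≈ 9.74 × 10^5 m³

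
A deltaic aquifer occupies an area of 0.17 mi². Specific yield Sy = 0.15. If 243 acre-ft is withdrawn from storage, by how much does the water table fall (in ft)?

A = 0.17 mi² = 4.403 × 10^5 m²
ΔV = 243 acre-ft = 2.997 × 10^5 m³
Δh = ΔV / (Sy × A) = 2.997 × 10^5 m³ / (0.15 × 4.403 × 10^5 m²) = 4.538 m
Δh = 4.538 m = 14.89 ft

Δh ≈ 14.9 ft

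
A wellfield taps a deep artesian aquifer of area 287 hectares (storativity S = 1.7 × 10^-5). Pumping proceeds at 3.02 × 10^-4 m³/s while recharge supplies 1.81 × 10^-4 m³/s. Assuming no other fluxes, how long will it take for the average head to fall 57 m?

t ≈ 266 days

A = 287 hectares = 2.87 × 10^6 m²
ΔV = S × A × Δh = 1.7 × 10^-5 × 2.87 × 10^6 × 57 = 2781 m³
Net withdrawal = 3.02 × 10^-4 − 1.81 × 10^-4 = 1.21 × 10^-4 m³/s = 10.45 m³/d
t = ΔV / Q = 2781 m³ / 10.45 m³/d = 266 d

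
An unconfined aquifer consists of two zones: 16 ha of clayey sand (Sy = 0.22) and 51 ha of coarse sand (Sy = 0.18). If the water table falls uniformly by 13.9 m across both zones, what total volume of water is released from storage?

ΔV ≈ 1.77 × 10^6 m³

A₁ = 16 ha = 1.6 × 10^5 m²; A₂ = 51 ha = 5.1 × 10^5 m²
ΔV₁ = 0.22 × 1.6 × 10^5 × 13.9 = 4.893 × 10^5 m³
ΔV₂ = 0.18 × 5.1 × 10^5 × 13.9 = 1.276 × 10^6 m³
ΔV = ΔV₁ + ΔV₂ = 1.765 × 10^6 m³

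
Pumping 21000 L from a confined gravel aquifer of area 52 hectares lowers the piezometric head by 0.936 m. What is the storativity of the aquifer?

S ≈ 4.3 × 10^-5

A = 52 hectares = 5.2 × 10^5 m²
ΔV = 21000 L = 21 m³
S = ΔV / (A × Δh) = 21 m³ / (5.2 × 10^5 m² × 0.936 m) = 4.315 × 10^-5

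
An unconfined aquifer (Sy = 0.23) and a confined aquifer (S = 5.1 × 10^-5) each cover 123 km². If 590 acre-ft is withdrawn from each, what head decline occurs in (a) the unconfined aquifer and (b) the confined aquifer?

A = 123 km² = 1.23 × 10^8 m²
ΔV = 590 acre-ft = 7.278 × 10^5 m³
Unconfined: Δh_u = ΔV/(Sy·A) = 7.278 × 10^5/(0.23 × 1.23 × 10^8) = 0.02572 m
Confined: Δh_c = ΔV/(S·A) = 7.278 × 10^5/(5.1 × 10^-5 × 1.23 × 10^8) = 116 m

Δh_u ≈ 0.0257 m; Δh_c ≈ 116 m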